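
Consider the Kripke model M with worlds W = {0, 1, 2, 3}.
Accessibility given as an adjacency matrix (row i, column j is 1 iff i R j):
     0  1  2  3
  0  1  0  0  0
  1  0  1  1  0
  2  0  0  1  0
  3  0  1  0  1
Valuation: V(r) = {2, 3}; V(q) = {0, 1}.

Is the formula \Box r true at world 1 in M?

Recall that \Box ψ holds at a world iff ψ holds at every accessible world, and \Diamond ψ holds iff ψ holds at some accessible world.
At 1: \Box r requires r at every successor {1, 2}.
  r fails at 1, so \Box r is false at 1.

No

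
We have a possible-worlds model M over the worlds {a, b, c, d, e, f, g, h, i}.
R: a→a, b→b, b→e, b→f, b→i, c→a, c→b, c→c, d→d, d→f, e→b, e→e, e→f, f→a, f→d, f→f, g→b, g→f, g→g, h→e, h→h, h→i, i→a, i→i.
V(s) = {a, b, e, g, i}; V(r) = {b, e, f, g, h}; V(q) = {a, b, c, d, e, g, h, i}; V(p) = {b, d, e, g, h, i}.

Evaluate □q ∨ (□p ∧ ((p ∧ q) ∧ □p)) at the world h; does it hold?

At h: □q is true, □p ∧ ((p ∧ q) ∧ □p) is true, so □q ∨ (□p ∧ ((p ∧ q) ∧ □p)) is true.
  At h: □q requires q at every successor {e, h, i}.
    At e: q is true.
    At h: q is true.
    At i: q is true.
  So □q is true at h.
  At h: □p is true, (p ∧ q) ∧ □p is true, so □p ∧ ((p ∧ q) ∧ □p) is true.
    At h: □p requires p at every successor {e, h, i}.
      At e: p is true.
      At h: p is true.
      At i: p is true.
    So □p is true at h.
    At h: p ∧ q is true, □p is true, so (p ∧ q) ∧ □p is true.
      At h: □p requires p at every successor {e, h, i}.
        At e: p is true.
        At h: p is true.
        At i: p is true.
      So □p is true at h.

Yes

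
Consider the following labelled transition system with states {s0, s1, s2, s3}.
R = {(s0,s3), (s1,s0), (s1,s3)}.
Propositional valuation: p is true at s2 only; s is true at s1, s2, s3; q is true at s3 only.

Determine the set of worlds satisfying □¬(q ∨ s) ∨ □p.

Let φ = □¬(q ∨ s) ∨ □p. Evaluate φ at each world:
  s0 (successors {s3}): φ is false.
  s1 (successors {s0, s3}): φ is false.
  s2 (successors ∅): φ is true.
  s3 (successors ∅): φ is true.
For instance, at s0:
  At s0: □¬(q ∨ s) is false, □p is false, so □¬(q ∨ s) ∨ □p is false.
    At s0: □¬(q ∨ s) requires ¬(q ∨ s) at every successor {s3}.
      ¬(q ∨ s) fails at s3, so □¬(q ∨ s) is false at s0.
    At s0: □p requires p at every successor {s3}.
      p fails at s3, so □p is false at s0.
Satisfying worlds: {s2, s3}

s2, s3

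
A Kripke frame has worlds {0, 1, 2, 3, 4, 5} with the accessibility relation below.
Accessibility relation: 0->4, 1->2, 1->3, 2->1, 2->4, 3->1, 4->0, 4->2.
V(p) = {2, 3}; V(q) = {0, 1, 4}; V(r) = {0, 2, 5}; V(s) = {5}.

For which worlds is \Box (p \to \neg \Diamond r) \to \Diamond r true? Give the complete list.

Let φ = \Box (p \to \neg \Diamond r) \to \Diamond r. Evaluate φ at each world:
  0 (successors {4}): φ is false.
  1 (successors {2, 3}): φ is true.
  2 (successors {1, 4}): φ is false.
  3 (successors {1}): φ is false.
  4 (successors {0, 2}): φ is true.
  5 (successors ∅): φ is false.
For instance, at 2:
  At 2: \Box (p \to \neg \Diamond r) is true, \Diamond r is false, so \Box (p \to \neg \Diamond r) \to \Diamond r is false.
    At 2: \Box (p \to \neg \Diamond r) requires p \to \neg \Diamond r at every successor {1, 4}.
      At 1: p \to \neg \Diamond r is true.
      At 4: p \to \neg \Diamond r is true.
    So \Box (p \to \neg \Diamond r) is true at 2.
    At 2: \Diamond r requires r at some successor in {1, 4}.
      At 1: r is false.
      At 4: r is false.
    So \Diamond r is false at 2.
Satisfying worlds: {1, 4}

1, 4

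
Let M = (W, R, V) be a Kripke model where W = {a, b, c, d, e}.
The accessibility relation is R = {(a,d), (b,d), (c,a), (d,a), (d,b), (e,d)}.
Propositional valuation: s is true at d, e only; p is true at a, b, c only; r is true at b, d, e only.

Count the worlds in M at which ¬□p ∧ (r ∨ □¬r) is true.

Recall that □ψ holds at a world iff ψ holds at every accessible world, and ◇ψ holds iff ψ holds at some accessible world.
Let φ = ¬□p ∧ (r ∨ □¬r). Evaluate φ at each world:
  a (successors {d}): φ is false.
  b (successors {d}): φ is true.
  c (successors {a}): φ is false.
  d (successors {a, b}): φ is false.
  e (successors {d}): φ is true.
For instance, at d:
  At d: ¬□p is false, r ∨ □¬r is true, so ¬□p ∧ (r ∨ □¬r) is false.
    At d: □p is true, so ¬□p is false.
      At d: □p requires p at every successor {a, b}.
        At a: p is true.
        At b: p is true.
      So □p is true at d.
    At d: r is true, □¬r is false, so r ∨ □¬r is true.
      At d: □¬r requires ¬r at every successor {a, b}.
        ¬r fails at b, so □¬r is false at d.
Satisfying worlds: {b, e}

2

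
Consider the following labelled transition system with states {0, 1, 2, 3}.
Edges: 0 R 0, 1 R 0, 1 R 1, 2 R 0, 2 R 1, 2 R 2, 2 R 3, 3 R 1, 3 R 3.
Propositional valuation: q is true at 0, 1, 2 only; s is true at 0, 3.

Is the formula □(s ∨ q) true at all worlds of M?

Let φ = □(s ∨ q). Evaluate φ at each world:
  0 (successors {0}): φ is true.
  1 (successors {0, 1}): φ is true.
  2 (successors {0, 1, 2, 3}): φ is true.
  3 (successors {1, 3}): φ is true.
For instance, at 0:
  At 0: □(s ∨ q) requires s ∨ q at every successor {0}.
    At 0: s ∨ q is true.
  So □(s ∨ q) is true at 0.

Yes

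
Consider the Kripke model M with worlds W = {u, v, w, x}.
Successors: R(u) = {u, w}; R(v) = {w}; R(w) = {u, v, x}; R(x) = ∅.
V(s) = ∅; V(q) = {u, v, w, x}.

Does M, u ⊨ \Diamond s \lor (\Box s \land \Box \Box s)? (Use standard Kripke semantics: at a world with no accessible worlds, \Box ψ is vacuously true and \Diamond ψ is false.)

No

At u: \Diamond s is false, \Box s \land \Box \Box s is false, so \Diamond s \lor (\Box s \land \Box \Box s) is false.
  At u: \Diamond s requires s at some successor in {u, w}.
    At u: s is false.
    At w: s is false.
  So \Diamond s is false at u.
  At u: \Box s is false, \Box \Box s is false, so \Box s \land \Box \Box s is false.
    At u: \Box s requires s at every successor {u, w}.
      s fails at u, so \Box s is false at u.
    At u: \Box \Box s requires \Box s at every successor {u, w}.
      \Box s fails at u, so \Box \Box s is false at u.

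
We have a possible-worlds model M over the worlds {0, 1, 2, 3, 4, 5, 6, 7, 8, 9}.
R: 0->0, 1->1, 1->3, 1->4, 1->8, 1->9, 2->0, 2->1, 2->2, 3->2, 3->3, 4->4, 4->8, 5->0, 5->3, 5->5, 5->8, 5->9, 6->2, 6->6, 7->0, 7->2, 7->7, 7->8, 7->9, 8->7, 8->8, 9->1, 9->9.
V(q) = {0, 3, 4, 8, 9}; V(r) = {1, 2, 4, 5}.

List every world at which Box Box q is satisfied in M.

0

Let φ = Box Box q. Evaluate φ at each world:
  0 (successors {0}): φ is true.
  1 (successors {1, 3, 4, 8, 9}): φ is false.
  2 (successors {0, 1, 2}): φ is false.
  3 (successors {2, 3}): φ is false.
  4 (successors {4, 8}): φ is false.
  5 (successors {0, 3, 5, 8, 9}): φ is false.
  6 (successors {2, 6}): φ is false.
  7 (successors {0, 2, 7, 8, 9}): φ is false.
  8 (successors {7, 8}): φ is false.
  9 (successors {1, 9}): φ is false.
For instance, at 4:
  At 4: Box Box q requires Box q at every successor {4, 8}.
    Box q fails at 8, so Box Box q is false at 4.
      At 8: Box q requires q at every successor {7, 8}.
        q fails at 7, so Box q is false at 8.
Satisfying worlds: {0}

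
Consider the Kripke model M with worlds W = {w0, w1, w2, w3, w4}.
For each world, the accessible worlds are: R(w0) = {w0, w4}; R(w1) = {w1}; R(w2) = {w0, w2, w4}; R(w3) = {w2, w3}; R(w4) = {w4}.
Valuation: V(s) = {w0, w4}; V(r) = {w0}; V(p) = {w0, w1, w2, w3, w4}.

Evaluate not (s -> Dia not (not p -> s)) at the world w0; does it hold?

At w0: s -> Dia not (not p -> s) is false, so not (s -> Dia not (not p -> s)) is true.
  At w0: s is true, Dia not (not p -> s) is false, so s -> Dia not (not p -> s) is false.
    At w0: Dia not (not p -> s) requires not (not p -> s) at some successor in {w0, w4}.
      At w0: not (not p -> s) is false.
      At w4: not (not p -> s) is false.
    So Dia not (not p -> s) is false at w0.

Yes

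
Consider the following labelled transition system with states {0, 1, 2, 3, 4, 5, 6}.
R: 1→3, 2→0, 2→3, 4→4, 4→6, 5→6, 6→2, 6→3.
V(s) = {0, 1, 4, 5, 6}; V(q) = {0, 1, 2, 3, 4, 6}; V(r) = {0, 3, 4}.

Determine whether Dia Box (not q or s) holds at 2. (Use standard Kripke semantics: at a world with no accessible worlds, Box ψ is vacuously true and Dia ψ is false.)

At 2: Dia Box (not q or s) requires Box (not q or s) at some successor in {0, 3}.
  Box (not q or s) holds at 0, so Dia Box (not q or s) is true at 2.
    At 0: no accessible worlds, so Box (not q or s) holds vacuously.

Yes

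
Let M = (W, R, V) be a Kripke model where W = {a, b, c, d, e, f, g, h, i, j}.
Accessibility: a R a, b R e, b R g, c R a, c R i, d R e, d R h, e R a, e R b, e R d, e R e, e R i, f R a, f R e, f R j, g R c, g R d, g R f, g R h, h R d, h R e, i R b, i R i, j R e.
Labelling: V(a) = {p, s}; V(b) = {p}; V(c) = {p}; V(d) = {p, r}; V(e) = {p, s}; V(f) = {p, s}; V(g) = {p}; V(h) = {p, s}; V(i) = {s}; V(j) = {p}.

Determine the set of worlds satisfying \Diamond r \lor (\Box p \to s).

a, c, e, f, g, h, i

Let φ = \Diamond r \lor (\Box p \to s). Evaluate φ at each world:
  a (successors {a}): φ is true.
  b (successors {e, g}): φ is false.
  c (successors {a, i}): φ is true.
  d (successors {e, h}): φ is false.
  e (successors {a, b, d, e, i}): φ is true.
  f (successors {a, e, j}): φ is true.
  g (successors {c, d, f, h}): φ is true.
  h (successors {d, e}): φ is true.
  i (successors {b, i}): φ is true.
  j (successors {e}): φ is false.
For instance, at d:
  At d: \Diamond r is false, \Box p \to s is false, so \Diamond r \lor (\Box p \to s) is false.
    At d: \Diamond r requires r at some successor in {e, h}.
      At e: r is false.
      At h: r is false.
    So \Diamond r is false at d.
    At d: \Box p is true, s is false, so \Box p \to s is false.
      At d: \Box p requires p at every successor {e, h}.
        At e: p is true.
        At h: p is true.
      So \Box p is true at d.
Satisfying worlds: {a, c, e, f, g, h, i}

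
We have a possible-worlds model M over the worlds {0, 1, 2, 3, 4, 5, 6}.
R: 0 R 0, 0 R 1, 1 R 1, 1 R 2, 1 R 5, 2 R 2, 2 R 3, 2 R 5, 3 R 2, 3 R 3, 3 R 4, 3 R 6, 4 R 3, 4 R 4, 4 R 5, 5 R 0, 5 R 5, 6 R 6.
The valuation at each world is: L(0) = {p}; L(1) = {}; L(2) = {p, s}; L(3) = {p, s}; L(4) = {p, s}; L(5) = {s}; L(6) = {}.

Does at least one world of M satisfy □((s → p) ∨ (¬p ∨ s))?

Yes

Let φ = □((s → p) ∨ (¬p ∨ s)). Evaluate φ at each world:
  0 (successors {0, 1}): φ is true.
  1 (successors {1, 2, 5}): φ is true.
  2 (successors {2, 3, 5}): φ is true.
  3 (successors {2, 3, 4, 6}): φ is true.
  4 (successors {3, 4, 5}): φ is true.
  5 (successors {0, 5}): φ is true.
  6 (successors {6}): φ is true.
Detail at 0 (witness):
  At 0: □((s → p) ∨ (¬p ∨ s)) requires (s → p) ∨ (¬p ∨ s) at every successor {0, 1}.
    At 0: (s → p) ∨ (¬p ∨ s) is true.
    At 1: (s → p) ∨ (¬p ∨ s) is true.
  So □((s → p) ∨ (¬p ∨ s)) is true at 0.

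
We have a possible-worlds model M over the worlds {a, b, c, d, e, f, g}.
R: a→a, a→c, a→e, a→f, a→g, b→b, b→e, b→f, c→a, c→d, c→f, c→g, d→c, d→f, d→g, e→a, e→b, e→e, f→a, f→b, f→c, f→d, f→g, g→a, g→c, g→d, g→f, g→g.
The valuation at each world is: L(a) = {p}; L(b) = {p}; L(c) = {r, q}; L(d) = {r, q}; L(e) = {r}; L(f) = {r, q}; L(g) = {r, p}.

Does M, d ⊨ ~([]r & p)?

Yes

Recall that []ψ holds at a world iff ψ holds at every accessible world, and <>ψ holds iff ψ holds at some accessible world.
At d: []r & p is false, so ~([]r & p) is true.
  At d: []r is true, p is false, so []r & p is false.
    At d: []r requires r at every successor {c, f, g}.
      At c: r is true.
      At f: r is true.
      At g: r is true.
    So []r is true at d.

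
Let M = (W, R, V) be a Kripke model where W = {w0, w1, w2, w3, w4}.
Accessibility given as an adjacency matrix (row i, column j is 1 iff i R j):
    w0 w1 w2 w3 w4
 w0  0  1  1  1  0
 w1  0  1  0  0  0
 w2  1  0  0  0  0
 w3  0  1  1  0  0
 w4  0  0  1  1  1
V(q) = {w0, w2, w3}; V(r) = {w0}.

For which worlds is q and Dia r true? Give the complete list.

w2

Recall that Dia ψ holds at a world iff ψ holds at some accessible world.
Let φ = q and Dia r. Evaluate φ at each world:
  w0 (successors {w1, w2, w3}): φ is false.
  w1 (successors {w1}): φ is false.
  w2 (successors {w0}): φ is true.
  w3 (successors {w1, w2}): φ is false.
  w4 (successors {w2, w3, w4}): φ is false.
For instance, at w4:
  At w4: q is false, Dia r is false, so q and Dia r is false.
    At w4: Dia r requires r at some successor in {w2, w3, w4}.
      At w2: r is false.
      At w3: r is false.
      At w4: r is false.
    So Dia r is false at w4.
Satisfying worlds: {w2}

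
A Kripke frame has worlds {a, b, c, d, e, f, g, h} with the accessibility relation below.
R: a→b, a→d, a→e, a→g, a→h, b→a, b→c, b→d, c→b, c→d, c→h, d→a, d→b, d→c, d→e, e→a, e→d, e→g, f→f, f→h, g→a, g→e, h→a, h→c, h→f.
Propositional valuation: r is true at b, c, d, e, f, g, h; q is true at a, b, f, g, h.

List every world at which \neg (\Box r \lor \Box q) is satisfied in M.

Let φ = \neg (\Box r \lor \Box q). Evaluate φ at each world:
  a (successors {b, d, e, g, h}): φ is false.
  b (successors {a, c, d}): φ is true.
  c (successors {b, d, h}): φ is false.
  d (successors {a, b, c, e}): φ is true.
  e (successors {a, d, g}): φ is true.
  f (successors {f, h}): φ is false.
  g (successors {a, e}): φ is true.
  h (successors {a, c, f}): φ is true.
For instance, at b:
  At b: \Box r \lor \Box q is false, so \neg (\Box r \lor \Box q) is true.
    At b: \Box r is false, \Box q is false, so \Box r \lor \Box q is false.
      At b: \Box r requires r at every successor {a, c, d}.
        r fails at a, so \Box r is false at b.
      At b: \Box q requires q at every successor {a, c, d}.
        q fails at c, so \Box q is false at b.
Satisfying worlds: {b, d, e, g, h}

b, d, e, g, h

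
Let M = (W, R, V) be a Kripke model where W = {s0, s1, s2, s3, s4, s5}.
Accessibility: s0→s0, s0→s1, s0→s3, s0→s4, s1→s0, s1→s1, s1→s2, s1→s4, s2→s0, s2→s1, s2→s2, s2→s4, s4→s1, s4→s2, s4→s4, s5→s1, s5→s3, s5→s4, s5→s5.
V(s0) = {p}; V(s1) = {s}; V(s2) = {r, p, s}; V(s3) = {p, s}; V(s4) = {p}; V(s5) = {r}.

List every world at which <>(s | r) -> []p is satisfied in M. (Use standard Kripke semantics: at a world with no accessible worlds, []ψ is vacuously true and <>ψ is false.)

s3

Recall that []ψ holds at a world iff ψ holds at every accessible world, and <>ψ holds iff ψ holds at some accessible world.
Let φ = <>(s | r) -> []p. Evaluate φ at each world:
  s0 (successors {s0, s1, s3, s4}): φ is false.
  s1 (successors {s0, s1, s2, s4}): φ is false.
  s2 (successors {s0, s1, s2, s4}): φ is false.
  s3 (successors ∅): φ is true.
  s4 (successors {s1, s2, s4}): φ is false.
  s5 (successors {s1, s3, s4, s5}): φ is false.
For instance, at s2:
  At s2: <>(s | r) is true, []p is false, so <>(s | r) -> []p is false.
    At s2: <>(s | r) requires s | r at some successor in {s0, s1, s2, s4}.
      s | r holds at s1, so <>(s | r) is true at s2.
    At s2: []p requires p at every successor {s0, s1, s2, s4}.
      p fails at s1, so []p is false at s2.
Satisfying worlds: {s3}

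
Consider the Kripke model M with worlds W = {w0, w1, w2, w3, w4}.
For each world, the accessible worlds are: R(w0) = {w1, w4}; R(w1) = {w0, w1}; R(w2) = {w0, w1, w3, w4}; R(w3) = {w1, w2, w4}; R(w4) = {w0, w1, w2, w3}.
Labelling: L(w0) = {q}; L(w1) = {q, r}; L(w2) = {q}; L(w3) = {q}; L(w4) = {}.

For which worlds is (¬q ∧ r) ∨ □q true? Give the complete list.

w1, w4

Let φ = (¬q ∧ r) ∨ □q. Evaluate φ at each world:
  w0 (successors {w1, w4}): φ is false.
  w1 (successors {w0, w1}): φ is true.
  w2 (successors {w0, w1, w3, w4}): φ is false.
  w3 (successors {w1, w2, w4}): φ is false.
  w4 (successors {w0, w1, w2, w3}): φ is true.
For instance, at w3:
  At w3: ¬q ∧ r is false, □q is false, so (¬q ∧ r) ∨ □q is false.
    At w3: □q requires q at every successor {w1, w2, w4}.
      q fails at w4, so □q is false at w3.
Satisfying worlds: {w1, w4}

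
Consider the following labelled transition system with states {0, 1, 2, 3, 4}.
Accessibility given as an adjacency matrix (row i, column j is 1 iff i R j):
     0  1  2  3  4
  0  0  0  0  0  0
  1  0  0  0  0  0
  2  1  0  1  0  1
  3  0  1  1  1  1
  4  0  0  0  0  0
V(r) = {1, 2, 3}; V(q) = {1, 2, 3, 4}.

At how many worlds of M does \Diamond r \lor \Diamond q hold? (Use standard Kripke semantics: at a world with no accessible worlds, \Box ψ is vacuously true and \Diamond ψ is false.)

2

Let φ = \Diamond r \lor \Diamond q. Evaluate φ at each world:
  0 (successors ∅): φ is false.
  1 (successors ∅): φ is false.
  2 (successors {0, 2, 4}): φ is true.
  3 (successors {1, 2, 3, 4}): φ is true.
  4 (successors ∅): φ is false.
For instance, at 3:
  At 3: \Diamond r is true, \Diamond q is true, so \Diamond r \lor \Diamond q is true.
    At 3: \Diamond r requires r at some successor in {1, 2, 3, 4}.
      r holds at 1, so \Diamond r is true at 3.
    At 3: \Diamond q requires q at some successor in {1, 2, 3, 4}.
      q holds at 1, so \Diamond q is true at 3.
Satisfying worlds: {2, 3}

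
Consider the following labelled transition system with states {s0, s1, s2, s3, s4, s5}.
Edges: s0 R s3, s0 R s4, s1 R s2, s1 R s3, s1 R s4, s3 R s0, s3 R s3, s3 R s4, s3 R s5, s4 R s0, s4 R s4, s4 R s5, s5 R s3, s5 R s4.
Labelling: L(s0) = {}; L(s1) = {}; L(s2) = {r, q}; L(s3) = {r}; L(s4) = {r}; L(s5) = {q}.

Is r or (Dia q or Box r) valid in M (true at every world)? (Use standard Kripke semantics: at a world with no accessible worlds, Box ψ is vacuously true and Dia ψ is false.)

Let φ = r or (Dia q or Box r). Evaluate φ at each world:
  s0 (successors {s3, s4}): φ is true.
  s1 (successors {s2, s3, s4}): φ is true.
  s2 (successors ∅): φ is true.
  s3 (successors {s0, s3, s4, s5}): φ is true.
  s4 (successors {s0, s4, s5}): φ is true.
  s5 (successors {s3, s4}): φ is true.
For instance, at s1:
  At s1: r is false, Dia q or Box r is true, so r or (Dia q or Box r) is true.
    At s1: Dia q is true, Box r is true, so Dia q or Box r is true.
      At s1: Dia q requires q at some successor in {s2, s3, s4}.
        q holds at s2, so Dia q is true at s1.
      At s1: Box r requires r at every successor {s2, s3, s4}.
        At s2: r is true.
        At s3: r is true.
        At s4: r is true.
      So Box r is true at s1.

Yes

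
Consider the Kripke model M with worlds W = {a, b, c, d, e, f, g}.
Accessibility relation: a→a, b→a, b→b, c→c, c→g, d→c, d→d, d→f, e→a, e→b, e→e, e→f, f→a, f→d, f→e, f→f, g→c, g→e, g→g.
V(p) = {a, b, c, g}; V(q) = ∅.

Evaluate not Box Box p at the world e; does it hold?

At e: Box Box p is false, so not Box Box p is true.
  At e: Box Box p requires Box p at every successor {a, b, e, f}.
    Box p fails at e, so Box Box p is false at e.
      At e: Box p requires p at every successor {a, b, e, f}.
        p fails at e, so Box p is false at e.

Yes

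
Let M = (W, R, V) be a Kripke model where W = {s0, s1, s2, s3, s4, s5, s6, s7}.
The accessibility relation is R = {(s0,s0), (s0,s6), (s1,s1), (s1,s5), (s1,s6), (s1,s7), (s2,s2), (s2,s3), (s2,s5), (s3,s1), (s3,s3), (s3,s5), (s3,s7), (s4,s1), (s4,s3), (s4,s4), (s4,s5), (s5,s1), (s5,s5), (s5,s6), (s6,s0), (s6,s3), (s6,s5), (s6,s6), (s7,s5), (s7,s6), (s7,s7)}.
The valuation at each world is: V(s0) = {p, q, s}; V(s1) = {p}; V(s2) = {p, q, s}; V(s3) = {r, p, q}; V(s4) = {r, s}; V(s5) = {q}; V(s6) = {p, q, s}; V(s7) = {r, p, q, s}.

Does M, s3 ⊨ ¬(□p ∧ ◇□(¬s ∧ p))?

Yes

Recall that □ψ holds at a world iff ψ holds at every accessible world, and ◇ψ holds iff ψ holds at some accessible world.
At s3: □p ∧ ◇□(¬s ∧ p) is false, so ¬(□p ∧ ◇□(¬s ∧ p)) is true.
  At s3: □p is false, ◇□(¬s ∧ p) is false, so □p ∧ ◇□(¬s ∧ p) is false.
    At s3: □p requires p at every successor {s1, s3, s5, s7}.
      p fails at s5, so □p is false at s3.
    At s3: ◇□(¬s ∧ p) requires □(¬s ∧ p) at some successor in {s1, s3, s5, s7}.
      At s1: □(¬s ∧ p) is false.
      At s3: □(¬s ∧ p) is false.
      At s5: □(¬s ∧ p) is false.
      At s7: □(¬s ∧ p) is false.
    So ◇□(¬s ∧ p) is false at s3.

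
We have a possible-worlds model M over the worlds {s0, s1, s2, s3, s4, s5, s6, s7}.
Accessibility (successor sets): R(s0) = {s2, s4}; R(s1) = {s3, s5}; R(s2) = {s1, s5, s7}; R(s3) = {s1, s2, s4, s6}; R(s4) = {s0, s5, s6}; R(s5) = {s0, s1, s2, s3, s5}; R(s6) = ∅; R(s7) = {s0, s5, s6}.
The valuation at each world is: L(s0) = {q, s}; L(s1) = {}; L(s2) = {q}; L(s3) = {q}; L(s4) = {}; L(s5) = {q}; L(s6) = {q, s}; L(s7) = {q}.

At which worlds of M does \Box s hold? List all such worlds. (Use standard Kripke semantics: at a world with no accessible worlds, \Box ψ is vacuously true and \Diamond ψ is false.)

s6

Let φ = \Box s. Evaluate φ at each world:
  s0 (successors {s2, s4}): φ is false.
  s1 (successors {s3, s5}): φ is false.
  s2 (successors {s1, s5, s7}): φ is false.
  s3 (successors {s1, s2, s4, s6}): φ is false.
  s4 (successors {s0, s5, s6}): φ is false.
  s5 (successors {s0, s1, s2, s3, s5}): φ is false.
  s6 (successors ∅): φ is true.
  s7 (successors {s0, s5, s6}): φ is false.
For instance, at s2:
  At s2: \Box s requires s at every successor {s1, s5, s7}.
    s fails at s1, so \Box s is false at s2.
Satisfying worlds: {s6}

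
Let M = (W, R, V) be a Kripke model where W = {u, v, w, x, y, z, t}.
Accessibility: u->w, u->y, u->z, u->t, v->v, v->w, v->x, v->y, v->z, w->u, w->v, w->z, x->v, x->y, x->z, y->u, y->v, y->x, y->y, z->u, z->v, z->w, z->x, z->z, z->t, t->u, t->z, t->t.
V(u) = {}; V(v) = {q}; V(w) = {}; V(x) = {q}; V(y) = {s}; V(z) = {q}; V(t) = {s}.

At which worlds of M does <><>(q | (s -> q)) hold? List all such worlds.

Recall that <>ψ holds at a world iff ψ holds at some accessible world.
Let φ = <><>(q | (s -> q)). Evaluate φ at each world:
  u (successors {w, y, z, t}): φ is true.
  v (successors {v, w, x, y, z}): φ is true.
  w (successors {u, v, z}): φ is true.
  x (successors {v, y, z}): φ is true.
  y (successors {u, v, x, y}): φ is true.
  z (successors {u, v, w, x, z, t}): φ is true.
  t (successors {u, z, t}): φ is true.
For instance, at t:
  At t: <><>(q | (s -> q)) requires <>(q | (s -> q)) at some successor in {u, z, t}.
    <>(q | (s -> q)) holds at u, so <><>(q | (s -> q)) is true at t.
      At u: <>(q | (s -> q)) requires q | (s -> q) at some successor in {w, y, z, t}.
        q | (s -> q) holds at w, so <>(q | (s -> q)) is true at u.
Satisfying worlds: {u, v, w, x, y, z, t}

u, v, w, x, y, z, t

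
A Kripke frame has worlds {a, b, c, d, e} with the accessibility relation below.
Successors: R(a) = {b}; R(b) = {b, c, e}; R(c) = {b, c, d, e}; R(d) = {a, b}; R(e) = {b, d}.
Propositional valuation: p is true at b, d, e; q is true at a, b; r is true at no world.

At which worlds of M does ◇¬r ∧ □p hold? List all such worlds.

Recall that □ψ holds at a world iff ψ holds at every accessible world, and ◇ψ holds iff ψ holds at some accessible world.
Let φ = ◇¬r ∧ □p. Evaluate φ at each world:
  a (successors {b}): φ is true.
  b (successors {b, c, e}): φ is false.
  c (successors {b, c, d, e}): φ is false.
  d (successors {a, b}): φ is false.
  e (successors {b, d}): φ is true.
For instance, at e:
  At e: ◇¬r is true, □p is true, so ◇¬r ∧ □p is true.
    At e: ◇¬r requires ¬r at some successor in {b, d}.
      ¬r holds at b, so ◇¬r is true at e.
    At e: □p requires p at every successor {b, d}.
      At b: p is true.
      At d: p is true.
    So □p is true at e.
Satisfying worlds: {a, e}

a, e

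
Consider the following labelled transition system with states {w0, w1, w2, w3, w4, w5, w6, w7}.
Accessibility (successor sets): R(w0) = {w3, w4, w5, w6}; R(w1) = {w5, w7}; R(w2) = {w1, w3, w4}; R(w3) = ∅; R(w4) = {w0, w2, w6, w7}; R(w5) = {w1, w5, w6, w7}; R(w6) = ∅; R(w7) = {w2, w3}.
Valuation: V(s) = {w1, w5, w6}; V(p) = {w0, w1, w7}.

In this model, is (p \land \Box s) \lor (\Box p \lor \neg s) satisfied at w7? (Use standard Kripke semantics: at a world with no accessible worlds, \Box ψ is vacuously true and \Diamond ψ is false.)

Yes

At w7: p \land \Box s is false, \Box p \lor \neg s is true, so (p \land \Box s) \lor (\Box p \lor \neg s) is true.
  At w7: p is true, \Box s is false, so p \land \Box s is false.
    At w7: \Box s requires s at every successor {w2, w3}.
      s fails at w2, so \Box s is false at w7.
  At w7: \Box p is false, \neg s is true, so \Box p \lor \neg s is true.
    At w7: \Box p requires p at every successor {w2, w3}.
      p fails at w2, so \Box p is false at w7.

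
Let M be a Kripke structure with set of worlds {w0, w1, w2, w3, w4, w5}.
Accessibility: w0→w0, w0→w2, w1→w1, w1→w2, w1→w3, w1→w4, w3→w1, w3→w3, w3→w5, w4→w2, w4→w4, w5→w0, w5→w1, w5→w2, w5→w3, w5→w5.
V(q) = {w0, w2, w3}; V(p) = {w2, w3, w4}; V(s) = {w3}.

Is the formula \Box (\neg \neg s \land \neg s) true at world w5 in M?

No

At w5: \Box (\neg \neg s \land \neg s) requires \neg \neg s \land \neg s at every successor {w0, w1, w2, w3, w5}.
  \neg \neg s \land \neg s fails at w0, so \Box (\neg \neg s \land \neg s) is false at w5.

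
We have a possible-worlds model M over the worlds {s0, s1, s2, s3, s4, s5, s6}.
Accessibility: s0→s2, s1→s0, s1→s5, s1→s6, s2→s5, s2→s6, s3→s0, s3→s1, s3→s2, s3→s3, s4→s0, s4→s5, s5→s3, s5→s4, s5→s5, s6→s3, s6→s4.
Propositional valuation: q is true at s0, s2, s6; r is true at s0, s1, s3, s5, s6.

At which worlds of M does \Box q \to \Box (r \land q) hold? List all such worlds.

s1, s2, s3, s4, s5, s6

Let φ = \Box q \to \Box (r \land q). Evaluate φ at each world:
  s0 (successors {s2}): φ is false.
  s1 (successors {s0, s5, s6}): φ is true.
  s2 (successors {s5, s6}): φ is true.
  s3 (successors {s0, s1, s2, s3}): φ is true.
  s4 (successors {s0, s5}): φ is true.
  s5 (successors {s3, s4, s5}): φ is true.
  s6 (successors {s3, s4}): φ is true.
For instance, at s0:
  At s0: \Box q is true, \Box (r \land q) is false, so \Box q \to \Box (r \land q) is false.
    At s0: \Box q requires q at every successor {s2}.
      At s2: q is true.
    So \Box q is true at s0.
    At s0: \Box (r \land q) requires r \land q at every successor {s2}.
      r \land q fails at s2, so \Box (r \land q) is false at s0.
Satisfying worlds: {s1, s2, s3, s4, s5, s6}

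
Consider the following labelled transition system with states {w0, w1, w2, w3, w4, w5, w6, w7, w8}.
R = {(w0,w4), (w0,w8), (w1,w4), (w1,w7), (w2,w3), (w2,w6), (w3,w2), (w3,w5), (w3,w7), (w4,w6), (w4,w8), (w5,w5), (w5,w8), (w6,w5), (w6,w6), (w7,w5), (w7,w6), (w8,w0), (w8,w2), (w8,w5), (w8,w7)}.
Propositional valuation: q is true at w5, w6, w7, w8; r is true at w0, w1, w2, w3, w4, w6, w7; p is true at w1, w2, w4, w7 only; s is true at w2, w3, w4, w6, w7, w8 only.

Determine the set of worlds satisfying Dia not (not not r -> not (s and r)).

w0, w1, w2, w3, w4, w6, w7, w8

Let φ = Dia not (not not r -> not (s and r)). Evaluate φ at each world:
  w0 (successors {w4, w8}): φ is true.
  w1 (successors {w4, w7}): φ is true.
  w2 (successors {w3, w6}): φ is true.
  w3 (successors {w2, w5, w7}): φ is true.
  w4 (successors {w6, w8}): φ is true.
  w5 (successors {w5, w8}): φ is false.
  w6 (successors {w5, w6}): φ is true.
  w7 (successors {w5, w6}): φ is true.
  w8 (successors {w0, w2, w5, w7}): φ is true.
For instance, at w2:
  At w2: Dia not (not not r -> not (s and r)) requires not (not not r -> not (s and r)) at some successor in {w3, w6}.
    not (not not r -> not (s and r)) holds at w3, so Dia not (not not r -> not (s and r)) is true at w2.
Satisfying worlds: {w0, w1, w2, w3, w4, w6, w7, w8}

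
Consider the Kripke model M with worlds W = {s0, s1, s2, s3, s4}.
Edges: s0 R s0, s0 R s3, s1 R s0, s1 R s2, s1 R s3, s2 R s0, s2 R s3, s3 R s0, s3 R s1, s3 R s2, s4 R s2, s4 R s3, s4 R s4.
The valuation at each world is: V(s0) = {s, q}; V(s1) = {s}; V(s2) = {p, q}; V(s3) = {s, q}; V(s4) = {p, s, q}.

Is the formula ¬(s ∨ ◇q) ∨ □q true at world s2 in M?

Yes

At s2: ¬(s ∨ ◇q) is false, □q is true, so ¬(s ∨ ◇q) ∨ □q is true.
  At s2: s ∨ ◇q is true, so ¬(s ∨ ◇q) is false.
    At s2: s is false, ◇q is true, so s ∨ ◇q is true.
      At s2: ◇q requires q at some successor in {s0, s3}.
        q holds at s0, so ◇q is true at s2.
  At s2: □q requires q at every successor {s0, s3}.
    At s0: q is true.
    At s3: q is true.
  So □q is true at s2.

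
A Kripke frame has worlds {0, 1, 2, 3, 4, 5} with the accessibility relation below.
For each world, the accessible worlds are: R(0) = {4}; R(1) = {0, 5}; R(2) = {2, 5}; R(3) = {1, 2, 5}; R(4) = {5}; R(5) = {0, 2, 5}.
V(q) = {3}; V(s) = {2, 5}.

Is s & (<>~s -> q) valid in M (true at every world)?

No

Recall that <>ψ holds at a world iff ψ holds at some accessible world.
Let φ = s & (<>~s -> q). Evaluate φ at each world:
  0 (successors {4}): φ is false.
  1 (successors {0, 5}): φ is false.
  2 (successors {2, 5}): φ is true.
  3 (successors {1, 2, 5}): φ is false.
  4 (successors {5}): φ is false.
  5 (successors {0, 2, 5}): φ is false.
Detail at 0 (counterexample):
  At 0: s is false, <>~s -> q is false, so s & (<>~s -> q) is false.
    At 0: <>~s is true, q is false, so <>~s -> q is false.
      At 0: <>~s requires ~s at some successor in {4}.
        ~s holds at 4, so <>~s is true at 0.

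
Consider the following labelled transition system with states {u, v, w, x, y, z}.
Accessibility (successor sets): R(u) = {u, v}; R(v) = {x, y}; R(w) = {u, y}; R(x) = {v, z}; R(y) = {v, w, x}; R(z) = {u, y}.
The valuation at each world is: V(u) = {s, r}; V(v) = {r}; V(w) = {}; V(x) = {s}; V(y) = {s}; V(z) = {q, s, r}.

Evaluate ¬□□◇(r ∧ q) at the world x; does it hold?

Yes

At x: □□◇(r ∧ q) is false, so ¬□□◇(r ∧ q) is true.
  At x: □□◇(r ∧ q) requires □◇(r ∧ q) at every successor {v, z}.
    □◇(r ∧ q) fails at v, so □□◇(r ∧ q) is false at x.
      At v: □◇(r ∧ q) requires ◇(r ∧ q) at every successor {x, y}.
        ◇(r ∧ q) fails at y, so □◇(r ∧ q) is false at v.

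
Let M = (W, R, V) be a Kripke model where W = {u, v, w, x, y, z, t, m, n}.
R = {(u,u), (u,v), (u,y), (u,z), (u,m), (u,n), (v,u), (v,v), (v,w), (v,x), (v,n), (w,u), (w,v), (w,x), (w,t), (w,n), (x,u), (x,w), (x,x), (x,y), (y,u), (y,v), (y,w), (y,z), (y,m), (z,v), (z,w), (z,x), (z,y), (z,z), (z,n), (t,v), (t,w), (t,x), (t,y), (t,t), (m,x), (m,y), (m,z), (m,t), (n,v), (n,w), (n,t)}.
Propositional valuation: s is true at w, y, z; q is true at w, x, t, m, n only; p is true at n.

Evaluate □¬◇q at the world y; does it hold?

Recall that □ψ holds at a world iff ψ holds at every accessible world, and ◇ψ holds iff ψ holds at some accessible world.
At y: □¬◇q requires ¬◇q at every successor {u, v, w, z, m}.
  ¬◇q fails at u, so □¬◇q is false at y.
    At u: ◇q is true, so ¬◇q is false.
      At u: ◇q requires q at some successor in {u, v, y, z, m, n}.
        q holds at m, so ◇q is true at u.

No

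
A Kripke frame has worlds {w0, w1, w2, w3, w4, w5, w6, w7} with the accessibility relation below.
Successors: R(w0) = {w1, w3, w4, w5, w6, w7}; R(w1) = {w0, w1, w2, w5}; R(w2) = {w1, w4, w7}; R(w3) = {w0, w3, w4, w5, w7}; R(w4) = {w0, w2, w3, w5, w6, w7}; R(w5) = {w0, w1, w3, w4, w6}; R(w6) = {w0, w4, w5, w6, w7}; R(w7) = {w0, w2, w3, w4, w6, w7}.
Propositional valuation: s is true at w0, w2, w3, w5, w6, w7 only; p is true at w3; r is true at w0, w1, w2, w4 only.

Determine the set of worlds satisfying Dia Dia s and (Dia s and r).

Let φ = Dia Dia s and (Dia s and r). Evaluate φ at each world:
  w0 (successors {w1, w3, w4, w5, w6, w7}): φ is true.
  w1 (successors {w0, w1, w2, w5}): φ is true.
  w2 (successors {w1, w4, w7}): φ is true.
  w3 (successors {w0, w3, w4, w5, w7}): φ is false.
  w4 (successors {w0, w2, w3, w5, w6, w7}): φ is true.
  w5 (successors {w0, w1, w3, w4, w6}): φ is false.
  w6 (successors {w0, w4, w5, w6, w7}): φ is false.
  w7 (successors {w0, w2, w3, w4, w6, w7}): φ is false.
For instance, at w6:
  At w6: Dia Dia s is true, Dia s and r is false, so Dia Dia s and (Dia s and r) is false.
    At w6: Dia Dia s requires Dia s at some successor in {w0, w4, w5, w6, w7}.
      Dia s holds at w0, so Dia Dia s is true at w6.
    At w6: Dia s is true, r is false, so Dia s and r is false.
      At w6: Dia s requires s at some successor in {w0, w4, w5, w6, w7}.
        s holds at w0, so Dia s is true at w6.
Satisfying worlds: {w0, w1, w2, w4}

w0, w1, w2, w4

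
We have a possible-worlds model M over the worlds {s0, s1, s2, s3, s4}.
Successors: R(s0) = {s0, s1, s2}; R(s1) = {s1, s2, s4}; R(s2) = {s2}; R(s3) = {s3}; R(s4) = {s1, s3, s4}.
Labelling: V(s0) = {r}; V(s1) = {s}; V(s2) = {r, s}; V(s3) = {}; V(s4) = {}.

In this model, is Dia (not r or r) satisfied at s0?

Yes

Recall that Dia ψ holds at a world iff ψ holds at some accessible world.
At s0: Dia (not r or r) requires not r or r at some successor in {s0, s1, s2}.
  not r or r holds at s0, so Dia (not r or r) is true at s0.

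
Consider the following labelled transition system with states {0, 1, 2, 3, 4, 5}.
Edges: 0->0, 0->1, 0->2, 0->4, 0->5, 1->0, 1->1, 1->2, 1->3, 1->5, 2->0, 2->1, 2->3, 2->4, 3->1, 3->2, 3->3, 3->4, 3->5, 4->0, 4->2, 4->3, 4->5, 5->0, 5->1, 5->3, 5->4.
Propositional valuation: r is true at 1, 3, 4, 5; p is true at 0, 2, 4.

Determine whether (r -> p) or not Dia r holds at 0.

Recall that Dia ψ holds at a world iff ψ holds at some accessible world.
At 0: r -> p is true, not Dia r is false, so (r -> p) or not Dia r is true.
  At 0: Dia r is true, so not Dia r is false.
    At 0: Dia r requires r at some successor in {0, 1, 2, 4, 5}.
      r holds at 1, so Dia r is true at 0.

Yes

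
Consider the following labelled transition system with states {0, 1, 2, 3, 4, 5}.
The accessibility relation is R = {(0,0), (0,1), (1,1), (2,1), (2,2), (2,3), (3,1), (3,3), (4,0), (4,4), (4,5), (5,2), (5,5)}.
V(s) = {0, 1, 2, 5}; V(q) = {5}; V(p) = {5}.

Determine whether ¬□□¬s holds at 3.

Yes

At 3: □□¬s is false, so ¬□□¬s is true.
  At 3: □□¬s requires □¬s at every successor {1, 3}.
    □¬s fails at 1, so □□¬s is false at 3.
      At 1: □¬s requires ¬s at every successor {1}.
        ¬s fails at 1, so □¬s is false at 1.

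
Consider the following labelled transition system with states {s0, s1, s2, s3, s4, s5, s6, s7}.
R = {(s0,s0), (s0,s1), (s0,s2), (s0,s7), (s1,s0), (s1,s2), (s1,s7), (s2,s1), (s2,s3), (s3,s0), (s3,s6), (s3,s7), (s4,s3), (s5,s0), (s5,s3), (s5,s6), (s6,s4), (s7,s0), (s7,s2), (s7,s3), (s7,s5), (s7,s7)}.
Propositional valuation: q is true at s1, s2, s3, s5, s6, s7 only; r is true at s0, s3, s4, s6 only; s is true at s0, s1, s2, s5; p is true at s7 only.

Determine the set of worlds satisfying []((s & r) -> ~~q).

s2, s4, s6

Let φ = []((s & r) -> ~~q). Evaluate φ at each world:
  s0 (successors {s0, s1, s2, s7}): φ is false.
  s1 (successors {s0, s2, s7}): φ is false.
  s2 (successors {s1, s3}): φ is true.
  s3 (successors {s0, s6, s7}): φ is false.
  s4 (successors {s3}): φ is true.
  s5 (successors {s0, s3, s6}): φ is false.
  s6 (successors {s4}): φ is true.
  s7 (successors {s0, s2, s3, s5, s7}): φ is false.
For instance, at s3:
  At s3: []((s & r) -> ~~q) requires (s & r) -> ~~q at every successor {s0, s6, s7}.
    (s & r) -> ~~q fails at s0, so []((s & r) -> ~~q) is false at s3.
Satisfying worlds: {s2, s4, s6}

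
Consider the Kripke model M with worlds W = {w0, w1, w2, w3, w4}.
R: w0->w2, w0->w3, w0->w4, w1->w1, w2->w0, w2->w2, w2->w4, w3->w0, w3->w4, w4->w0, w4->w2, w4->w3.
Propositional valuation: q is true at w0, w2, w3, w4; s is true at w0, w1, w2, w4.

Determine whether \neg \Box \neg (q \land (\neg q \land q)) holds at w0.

No

At w0: \Box \neg (q \land (\neg q \land q)) is true, so \neg \Box \neg (q \land (\neg q \land q)) is false.
  At w0: \Box \neg (q \land (\neg q \land q)) requires \neg (q \land (\neg q \land q)) at every successor {w2, w3, w4}.
    At w2: \neg (q \land (\neg q \land q)) is true.
    At w3: \neg (q \land (\neg q \land q)) is true.
    At w4: \neg (q \land (\neg q \land q)) is true.
  So \Box \neg (q \land (\neg q \land q)) is true at w0.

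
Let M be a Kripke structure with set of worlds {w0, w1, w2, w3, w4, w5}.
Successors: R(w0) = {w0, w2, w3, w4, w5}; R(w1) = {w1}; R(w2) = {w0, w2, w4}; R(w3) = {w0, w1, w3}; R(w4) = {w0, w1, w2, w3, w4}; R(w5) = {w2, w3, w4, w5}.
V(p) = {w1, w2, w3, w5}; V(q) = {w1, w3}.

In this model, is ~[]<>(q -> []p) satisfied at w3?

No

At w3: []<>(q -> []p) is true, so ~[]<>(q -> []p) is false.
  At w3: []<>(q -> []p) requires <>(q -> []p) at every successor {w0, w1, w3}.
      At w0: <>(q -> []p) requires q -> []p at some successor in {w0, w2, w3, w4, w5}.
        q -> []p holds at w0, so <>(q -> []p) is true at w0.
      At w1: <>(q -> []p) requires q -> []p at some successor in {w1}.
        q -> []p holds at w1, so <>(q -> []p) is true at w1.
      At w3: <>(q -> []p) requires q -> []p at some successor in {w0, w1, w3}.
        q -> []p holds at w0, so <>(q -> []p) is true at w3.
  So []<>(q -> []p) is true at w3.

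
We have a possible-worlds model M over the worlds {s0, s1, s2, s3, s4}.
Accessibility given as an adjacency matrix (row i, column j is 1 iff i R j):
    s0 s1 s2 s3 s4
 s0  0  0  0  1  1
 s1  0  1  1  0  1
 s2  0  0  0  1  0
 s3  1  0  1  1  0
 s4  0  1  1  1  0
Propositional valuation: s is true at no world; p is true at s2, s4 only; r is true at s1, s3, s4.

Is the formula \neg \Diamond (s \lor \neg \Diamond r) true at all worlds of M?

Yes

Let φ = \neg \Diamond (s \lor \neg \Diamond r). Evaluate φ at each world:
  s0 (successors {s3, s4}): φ is true.
  s1 (successors {s1, s2, s4}): φ is true.
  s2 (successors {s3}): φ is true.
  s3 (successors {s0, s2, s3}): φ is true.
  s4 (successors {s1, s2, s3}): φ is true.
For instance, at s0:
  At s0: \Diamond (s \lor \neg \Diamond r) is false, so \neg \Diamond (s \lor \neg \Diamond r) is true.
    At s0: \Diamond (s \lor \neg \Diamond r) requires s \lor \neg \Diamond r at some successor in {s3, s4}.
      At s3: s \lor \neg \Diamond r is false.
      At s4: s \lor \neg \Diamond r is false.
    So \Diamond (s \lor \neg \Diamond r) is false at s0.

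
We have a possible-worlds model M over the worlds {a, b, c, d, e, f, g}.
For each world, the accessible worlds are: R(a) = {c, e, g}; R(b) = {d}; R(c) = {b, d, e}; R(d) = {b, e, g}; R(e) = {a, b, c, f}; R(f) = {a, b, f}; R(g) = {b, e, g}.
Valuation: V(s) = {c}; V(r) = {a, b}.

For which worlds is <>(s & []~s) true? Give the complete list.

Let φ = <>(s & []~s). Evaluate φ at each world:
  a (successors {c, e, g}): φ is true.
  b (successors {d}): φ is false.
  c (successors {b, d, e}): φ is false.
  d (successors {b, e, g}): φ is false.
  e (successors {a, b, c, f}): φ is true.
  f (successors {a, b, f}): φ is false.
  g (successors {b, e, g}): φ is false.
For instance, at g:
  At g: <>(s & []~s) requires s & []~s at some successor in {b, e, g}.
    At b: s & []~s is false.
    At e: s & []~s is false.
    At g: s & []~s is false.
  So <>(s & []~s) is false at g.
Satisfying worlds: {a, e}

a, e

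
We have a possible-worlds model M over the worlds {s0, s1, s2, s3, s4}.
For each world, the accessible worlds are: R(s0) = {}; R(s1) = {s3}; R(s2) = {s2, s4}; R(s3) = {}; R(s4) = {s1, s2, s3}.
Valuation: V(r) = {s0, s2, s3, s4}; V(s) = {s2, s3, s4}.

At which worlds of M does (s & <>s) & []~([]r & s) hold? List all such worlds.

none

Let φ = (s & <>s) & []~([]r & s). Evaluate φ at each world:
  s0 (successors ∅): φ is false.
  s1 (successors {s3}): φ is false.
  s2 (successors {s2, s4}): φ is false.
  s3 (successors ∅): φ is false.
  s4 (successors {s1, s2, s3}): φ is false.
For instance, at s1:
  At s1: s & <>s is false, []~([]r & s) is false, so (s & <>s) & []~([]r & s) is false.
    At s1: s is false, <>s is true, so s & <>s is false.
      At s1: <>s requires s at some successor in {s3}.
        s holds at s3, so <>s is true at s1.
    At s1: []~([]r & s) requires ~([]r & s) at every successor {s3}.
      ~([]r & s) fails at s3, so []~([]r & s) is false at s1.
Satisfying worlds: none.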